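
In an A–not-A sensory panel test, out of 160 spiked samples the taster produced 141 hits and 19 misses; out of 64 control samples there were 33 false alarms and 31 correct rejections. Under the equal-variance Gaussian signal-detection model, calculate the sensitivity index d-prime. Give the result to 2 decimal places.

H = 141/160 = 0.8812
FA = 33/64 = 0.5156
z(H) = z(0.8812) = 1.1810
z(FA) = z(0.5156) = 0.0391
d' = z(H) − z(FA) = 1.1810 − 0.0391 = 1.1419

d-prime = 1.14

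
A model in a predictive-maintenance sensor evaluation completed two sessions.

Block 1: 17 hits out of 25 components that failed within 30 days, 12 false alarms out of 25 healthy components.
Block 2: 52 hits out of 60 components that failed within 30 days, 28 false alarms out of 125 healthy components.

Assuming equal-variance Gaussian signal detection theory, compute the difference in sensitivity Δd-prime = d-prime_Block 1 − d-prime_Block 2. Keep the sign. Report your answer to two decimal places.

Δd-prime = -1.35

Block 1: z(0.6800) = 0.468, z(0.4800) = -0.050, d' = 0.518
Block 2: z(0.8667) = 1.111, z(0.2240) = -0.759, d' = 1.870
Δd' = d'_Block 1 − d'_Block 2 = 0.518 − 1.870 = -1.352
Block 2 has the higher sensitivity.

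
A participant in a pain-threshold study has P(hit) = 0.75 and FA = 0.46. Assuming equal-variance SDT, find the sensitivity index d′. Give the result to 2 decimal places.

d′ = 0.77

z(H) = z(0.75) = 0.674
z(FA) = z(0.46) = -0.100
d' = z(H) − z(FA) = 0.674 − (-0.100) = 0.774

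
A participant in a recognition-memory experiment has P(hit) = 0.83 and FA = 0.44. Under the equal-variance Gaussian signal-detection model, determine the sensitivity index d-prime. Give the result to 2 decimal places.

d-prime = 1.11

z(0.83) = 0.954, z(0.44) = -0.151
d' = z(H) − z(FA) = 0.954 − (-0.151) = 1.105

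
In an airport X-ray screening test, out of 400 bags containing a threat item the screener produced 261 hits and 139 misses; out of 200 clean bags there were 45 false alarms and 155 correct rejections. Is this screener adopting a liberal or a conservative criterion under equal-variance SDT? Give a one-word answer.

z(H) = 0.392, z(FA) = -0.755
c = −½·(z(H) + z(FA)) = 0.1815
c > 0 → conservative criterion (biased toward responding “no”).

conservative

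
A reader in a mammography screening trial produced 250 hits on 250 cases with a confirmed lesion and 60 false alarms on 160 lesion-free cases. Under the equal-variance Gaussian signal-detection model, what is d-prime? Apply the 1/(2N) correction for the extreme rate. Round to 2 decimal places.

The hit rate is 250/250 = 1, so apply the 1/(2N) correction: H → 1 − 1/(2·250) = 0.99800.
z(H) = z(0.99800) = 2.878
z(FA) = z(0.37500) = -0.319
d' = 2.878 − (-0.319) = 3.197

d-prime = 3.20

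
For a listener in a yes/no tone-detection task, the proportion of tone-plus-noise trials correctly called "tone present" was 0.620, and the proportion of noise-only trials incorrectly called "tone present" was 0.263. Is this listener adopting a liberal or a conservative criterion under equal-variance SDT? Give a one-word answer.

z(H) = 0.305, z(FA) = -0.634
c = −½·(z(H) + z(FA)) = 0.1645
c > 0 → conservative criterion (biased toward responding “no”).

conservative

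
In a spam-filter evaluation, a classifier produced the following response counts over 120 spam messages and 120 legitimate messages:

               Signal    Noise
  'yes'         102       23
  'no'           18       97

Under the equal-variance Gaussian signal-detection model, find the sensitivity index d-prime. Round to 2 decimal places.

d-prime = 1.91

H = 102/120 = 0.8500
FA = 23/120 = 0.1917
z(0.8500) = 1.036, z(0.1917) = -0.872
d' = z(H) − z(FA) = 1.036 − (-0.872) = 1.908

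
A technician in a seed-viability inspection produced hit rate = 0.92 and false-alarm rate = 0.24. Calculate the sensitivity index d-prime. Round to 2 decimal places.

d-prime = 2.11

z(H) = z(0.92) = 1.405
z(FA) = z(0.24) = -0.706
d' = z(H) − z(FA) = 1.405 − (-0.706) = 2.111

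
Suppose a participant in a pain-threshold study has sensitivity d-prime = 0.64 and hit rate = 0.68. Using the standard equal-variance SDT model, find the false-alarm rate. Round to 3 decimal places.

false-alarm rate = 0.432

z(hit rate) = z(0.68) = 0.4677
z(FA) = z(H) − d' = 0.4677 − 0.64 = -0.1723
false-alarm rate = Φ(-0.1723) = 0.4316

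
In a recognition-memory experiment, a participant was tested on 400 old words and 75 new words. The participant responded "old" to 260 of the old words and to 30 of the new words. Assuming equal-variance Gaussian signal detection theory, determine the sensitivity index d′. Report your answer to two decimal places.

d′ = 0.64

H = 260/400 = 0.6500
FA = 30/75 = 0.4000
z(0.6500) = 0.3853, z(0.4000) = -0.2533
d' = z(H) − z(FA) = 0.3853 − (-0.2533) = 0.6386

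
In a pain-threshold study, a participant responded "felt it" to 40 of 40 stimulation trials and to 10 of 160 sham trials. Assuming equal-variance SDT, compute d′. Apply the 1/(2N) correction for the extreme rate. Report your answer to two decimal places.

d′ = 3.78

The hit rate is 40/40 = 1, so apply the 1/(2N) correction: H → 1 − 1/(2·40) = 0.98750.
z(H) = z(0.98750) = 2.241
z(FA) = z(0.06250) = -1.534
d' = 2.241 − (-1.534) = 3.775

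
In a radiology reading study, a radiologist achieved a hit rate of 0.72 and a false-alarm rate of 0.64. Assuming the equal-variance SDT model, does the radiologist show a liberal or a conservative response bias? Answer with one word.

z(H) = 0.583, z(FA) = 0.358
c = −½·(z(H) + z(FA)) = -0.4705
c < 0 → liberal criterion (biased toward responding “yes”).

liberal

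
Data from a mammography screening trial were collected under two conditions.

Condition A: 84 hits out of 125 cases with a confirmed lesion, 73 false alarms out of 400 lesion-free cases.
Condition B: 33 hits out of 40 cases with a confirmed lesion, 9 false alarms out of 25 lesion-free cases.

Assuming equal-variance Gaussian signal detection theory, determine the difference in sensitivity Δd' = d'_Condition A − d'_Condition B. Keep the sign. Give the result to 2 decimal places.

Condition A: z(0.6720) = 0.445, z(0.1825) = -0.906, d' = 1.351
Condition B: z(0.8250) = 0.935, z(0.3600) = -0.358, d' = 1.293
Δd' = d'_Condition A − d'_Condition B = 1.351 − 1.293 = 0.058
Condition A has the higher sensitivity.

Δd' = 0.06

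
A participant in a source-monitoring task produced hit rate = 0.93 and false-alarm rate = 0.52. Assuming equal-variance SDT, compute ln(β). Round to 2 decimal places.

z(H) = 1.476
z(FA) = 0.050
ln β = −½·[z(H)² − z(FA)²] = −0.5 × (2.179 − 0.003) = -1.088

ln β = -1.09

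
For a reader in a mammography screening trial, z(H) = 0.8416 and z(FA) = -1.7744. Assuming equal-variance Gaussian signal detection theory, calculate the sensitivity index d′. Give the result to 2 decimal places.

d' = z(H) − z(FA) = 0.8416 − (-1.7744) = 2.6160

d′ = 2.62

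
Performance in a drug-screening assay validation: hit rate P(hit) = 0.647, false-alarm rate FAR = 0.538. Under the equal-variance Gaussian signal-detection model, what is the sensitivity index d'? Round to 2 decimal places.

d' = 0.28

z(H) = 0.3772
z(FA) = 0.0954
d' = z(H) − z(FA) = 0.3772 − 0.0954 = 0.2818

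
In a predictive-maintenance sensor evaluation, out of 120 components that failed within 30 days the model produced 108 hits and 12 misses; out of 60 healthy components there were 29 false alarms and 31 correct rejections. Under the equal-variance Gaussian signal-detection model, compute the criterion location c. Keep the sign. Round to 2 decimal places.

c = -0.62

H = 108/120 = 0.9000
FA = 29/60 = 0.4833
z(0.9000) = 1.282, z(0.4833) = -0.042
c = −½·[z(H) + z(FA)] = −0.5 × (1.282 + (-0.042)) = -0.620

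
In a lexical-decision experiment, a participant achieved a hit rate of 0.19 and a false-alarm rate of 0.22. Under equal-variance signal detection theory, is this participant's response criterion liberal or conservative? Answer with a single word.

conservative

z(H) = -0.878, z(FA) = -0.772
c = −½·(z(H) + z(FA)) = 0.825
c > 0 → conservative criterion (biased toward responding “no”).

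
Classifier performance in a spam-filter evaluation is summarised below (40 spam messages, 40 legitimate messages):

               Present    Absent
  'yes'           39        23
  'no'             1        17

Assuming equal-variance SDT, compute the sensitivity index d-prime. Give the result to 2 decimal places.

H = 39/40 = 0.9750
FA = 23/40 = 0.5750
z(0.9750) = 1.960, z(0.5750) = 0.189
d' = z(H) − z(FA) = 1.960 − 0.189 = 1.771

d-prime = 1.77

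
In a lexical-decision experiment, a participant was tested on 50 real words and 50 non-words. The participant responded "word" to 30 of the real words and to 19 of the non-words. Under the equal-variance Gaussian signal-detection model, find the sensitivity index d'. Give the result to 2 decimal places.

d' = 0.56

H = 30/50 = 0.6000
FA = 19/50 = 0.3800
z(H) = z(0.6000) = 0.253
z(FA) = z(0.3800) = -0.305
d' = z(H) − z(FA) = 0.253 − (-0.305) = 0.558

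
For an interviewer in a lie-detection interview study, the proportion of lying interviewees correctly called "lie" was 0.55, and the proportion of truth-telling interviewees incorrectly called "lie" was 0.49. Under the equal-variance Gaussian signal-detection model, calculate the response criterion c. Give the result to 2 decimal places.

c = -0.05

Φ⁻¹(0.55) = 0.1257, Φ⁻¹(0.49) = -0.0251
c = −½·[z(H) + z(FA)] = −0.5 × (0.1257 + (-0.0251)) = -0.0503
c < 0: the interviewer has a liberal response bias.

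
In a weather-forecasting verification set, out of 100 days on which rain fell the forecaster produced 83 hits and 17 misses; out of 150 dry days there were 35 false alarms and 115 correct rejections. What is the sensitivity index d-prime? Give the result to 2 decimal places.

d-prime = 1.68

H = 83/100 = 0.8300
FA = 35/150 = 0.2333
Φ⁻¹(H) = 0.954
Φ⁻¹(FA) = -0.728
d' = z(H) − z(FA) = 0.954 − (-0.728) = 1.682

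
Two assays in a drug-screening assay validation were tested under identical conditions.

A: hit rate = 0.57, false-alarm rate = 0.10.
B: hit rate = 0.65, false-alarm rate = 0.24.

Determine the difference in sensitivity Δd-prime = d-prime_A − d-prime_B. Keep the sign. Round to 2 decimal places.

A: z(0.57) = 0.176, z(0.10) = -1.282, d' = 1.458
B: z(0.65) = 0.385, z(0.24) = -0.706, d' = 1.091
Δd' = d'_A − d'_B = 1.458 − 1.091 = 0.367
A has the higher sensitivity.

Δd-prime = 0.37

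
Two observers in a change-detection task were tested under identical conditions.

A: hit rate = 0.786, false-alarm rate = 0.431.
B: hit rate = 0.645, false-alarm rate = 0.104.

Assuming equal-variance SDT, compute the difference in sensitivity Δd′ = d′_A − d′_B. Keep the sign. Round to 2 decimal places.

Δd′ = -0.66

A: z(0.786) = 0.793, z(0.431) = -0.174, d' = 0.967
B: z(0.645) = 0.372, z(0.104) = -1.259, d' = 1.631
Δd' = d'_A − d'_B = 0.967 − 1.631 = -0.664
B has the higher sensitivity.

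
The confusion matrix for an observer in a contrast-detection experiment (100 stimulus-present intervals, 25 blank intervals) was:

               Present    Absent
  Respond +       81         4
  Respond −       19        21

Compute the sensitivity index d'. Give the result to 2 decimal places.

d' = 1.87

H = 81/100 = 0.8100
FA = 4/25 = 0.1600
Φ⁻¹(H) = 0.8779
Φ⁻¹(FA) = -0.9945
d' = z(H) − z(FA) = 0.8779 − (-0.9945) = 1.8724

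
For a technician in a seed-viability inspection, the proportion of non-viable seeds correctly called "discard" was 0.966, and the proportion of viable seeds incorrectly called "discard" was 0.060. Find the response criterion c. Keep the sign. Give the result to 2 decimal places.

c = -0.14

z(H) = z(0.966) = 1.825
z(FA) = z(0.060) = -1.555
c = −½·[z(H) + z(FA)] = −0.5 × (1.825 + (-1.555)) = -0.135
c < 0: the technician has a liberal response bias.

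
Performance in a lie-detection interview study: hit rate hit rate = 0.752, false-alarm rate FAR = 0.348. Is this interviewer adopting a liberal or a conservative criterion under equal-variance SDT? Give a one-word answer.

z(H) = 0.681, z(FA) = -0.391
c = −½·(z(H) + z(FA)) = -0.145
c < 0 → liberal criterion (biased toward responding “yes”).

liberal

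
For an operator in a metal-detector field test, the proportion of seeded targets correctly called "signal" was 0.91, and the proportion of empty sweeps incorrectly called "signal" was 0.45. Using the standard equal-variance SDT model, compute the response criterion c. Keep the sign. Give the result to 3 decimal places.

c = -0.608

z(H) = z(0.91) = 1.3408
z(FA) = z(0.45) = -0.1257
c = −½·[z(H) + z(FA)] = −0.5 × (1.3408 + (-0.1257)) = -0.60755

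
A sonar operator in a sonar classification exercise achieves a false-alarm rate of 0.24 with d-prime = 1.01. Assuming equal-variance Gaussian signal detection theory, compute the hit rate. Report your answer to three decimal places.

z(false-alarm rate) = z(0.24) = -0.7063
z(H) = z(FA) + d' = -0.7063 + 1.01 = 0.3037
hit rate = Φ(0.3037) = 0.6193

hit rate = 0.619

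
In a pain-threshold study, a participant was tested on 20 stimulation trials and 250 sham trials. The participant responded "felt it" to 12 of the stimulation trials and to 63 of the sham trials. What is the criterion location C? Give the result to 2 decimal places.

C = 0.21

H = 12/20 = 0.6000
FA = 63/250 = 0.2520
z(0.6000) = 0.253, z(0.2520) = -0.668
c = −½·[z(H) + z(FA)] = −0.5 × (0.253 + (-0.668)) = 0.2075
c > 0: the participant has a conservative response bias.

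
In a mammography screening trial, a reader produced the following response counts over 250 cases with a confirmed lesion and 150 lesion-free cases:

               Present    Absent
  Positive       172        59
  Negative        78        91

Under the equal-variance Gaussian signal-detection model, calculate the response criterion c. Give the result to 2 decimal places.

H = 172/250 = 0.6880
FA = 59/150 = 0.3933
z(0.6880) = 0.490, z(0.3933) = -0.271
c = −½·[z(H) + z(FA)] = −0.5 × (0.490 + (-0.271)) = -0.1095

c = -0.11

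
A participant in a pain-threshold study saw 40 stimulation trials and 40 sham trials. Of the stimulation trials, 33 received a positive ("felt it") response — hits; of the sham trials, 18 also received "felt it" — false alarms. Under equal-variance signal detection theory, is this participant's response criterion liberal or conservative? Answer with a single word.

z(H) = 0.935, z(FA) = -0.126
c = −½·(z(H) + z(FA)) = -0.4045
c < 0 → liberal criterion (biased toward responding “yes”).

liberal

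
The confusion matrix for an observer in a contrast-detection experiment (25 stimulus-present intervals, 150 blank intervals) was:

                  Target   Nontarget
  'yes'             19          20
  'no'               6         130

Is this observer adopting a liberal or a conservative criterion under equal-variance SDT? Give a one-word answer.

conservative

z(H) = 0.706, z(FA) = -1.111
c = −½·(z(H) + z(FA)) = 0.2025
c > 0 → conservative criterion (biased toward responding “no”).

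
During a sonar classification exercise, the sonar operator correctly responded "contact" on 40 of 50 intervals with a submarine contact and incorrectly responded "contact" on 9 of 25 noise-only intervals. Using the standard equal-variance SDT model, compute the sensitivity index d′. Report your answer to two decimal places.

H = 40/50 = 0.8000
FA = 9/25 = 0.3600
z(H) = z(0.8000) = 0.842
z(FA) = z(0.3600) = -0.358
d' = z(H) − z(FA) = 0.842 − (-0.358) = 1.200

d′ = 1.20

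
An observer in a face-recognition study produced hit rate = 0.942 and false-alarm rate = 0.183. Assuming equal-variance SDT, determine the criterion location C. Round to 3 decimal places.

Φ⁻¹(0.942) = 1.5718, Φ⁻¹(0.183) = -0.9040
c = −½·[z(H) + z(FA)] = −0.5 × (1.5718 + (-0.9040)) = -0.3339

C = -0.334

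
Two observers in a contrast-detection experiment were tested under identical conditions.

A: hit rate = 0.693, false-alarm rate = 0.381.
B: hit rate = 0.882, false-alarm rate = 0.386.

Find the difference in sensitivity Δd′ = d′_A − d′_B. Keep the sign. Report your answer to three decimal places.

Δd′ = -0.668

A: z(0.693) = 0.5044, z(0.381) = -0.3029, d' = 0.8073
B: z(0.882) = 1.1850, z(0.386) = -0.2898, d' = 1.4748
Δd' = d'_A − d'_B = 0.8073 − 1.4748 = -0.6675
B has the higher sensitivity.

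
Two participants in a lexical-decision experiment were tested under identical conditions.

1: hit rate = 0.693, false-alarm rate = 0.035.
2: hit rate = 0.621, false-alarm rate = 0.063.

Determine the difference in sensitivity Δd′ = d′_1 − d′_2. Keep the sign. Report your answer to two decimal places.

1: z(0.693) = 0.504, z(0.035) = -1.812, d' = 2.316
2: z(0.621) = 0.308, z(0.063) = -1.530, d' = 1.838
Δd' = d'_1 − d'_2 = 2.316 − 1.838 = 0.478
1 has the higher sensitivity.

Δd′ = 0.48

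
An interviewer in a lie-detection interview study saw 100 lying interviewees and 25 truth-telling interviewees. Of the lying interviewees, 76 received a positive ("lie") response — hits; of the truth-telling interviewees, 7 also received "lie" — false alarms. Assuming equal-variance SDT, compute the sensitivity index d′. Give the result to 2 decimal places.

H = 76/100 = 0.7600
FA = 7/25 = 0.2800
z(0.7600) = 0.7063, z(0.2800) = -0.5828
d' = z(H) − z(FA) = 0.7063 − (-0.5828) = 1.2891

d′ = 1.29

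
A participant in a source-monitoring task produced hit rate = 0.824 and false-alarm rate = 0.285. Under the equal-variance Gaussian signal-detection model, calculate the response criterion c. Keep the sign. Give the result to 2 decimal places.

c = -0.18

Φ⁻¹(H) = Φ⁻¹(0.824) = 0.931
Φ⁻¹(FA) = Φ⁻¹(0.285) = -0.568
c = −½·[z(H) + z(FA)] = −0.5 × (0.931 + (-0.568)) = -0.1815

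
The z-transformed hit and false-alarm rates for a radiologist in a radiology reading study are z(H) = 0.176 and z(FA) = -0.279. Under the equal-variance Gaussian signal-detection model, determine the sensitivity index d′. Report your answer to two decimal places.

d' = z(H) − z(FA) = 0.176 − (-0.279) = 0.455

d′ = 0.46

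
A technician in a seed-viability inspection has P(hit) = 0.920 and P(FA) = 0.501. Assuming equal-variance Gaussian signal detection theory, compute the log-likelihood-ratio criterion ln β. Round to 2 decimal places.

ln β = -0.99

z(H) = z(0.920) = 1.405
z(FA) = z(0.501) = 0.003
ln β = −½·[z(H)² − z(FA)²] = −0.5 × (1.974 − 0.000) = -0.987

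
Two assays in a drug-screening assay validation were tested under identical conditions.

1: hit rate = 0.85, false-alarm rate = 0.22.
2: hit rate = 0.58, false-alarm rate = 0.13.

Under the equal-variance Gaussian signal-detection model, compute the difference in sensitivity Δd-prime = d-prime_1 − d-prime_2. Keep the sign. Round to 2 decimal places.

Δd-prime = 0.48

1: z(0.85) = 1.036, z(0.22) = -0.772, d' = 1.808
2: z(0.58) = 0.202, z(0.13) = -1.126, d' = 1.328
Δd' = d'_1 − d'_2 = 1.808 − 1.328 = 0.480
1 has the higher sensitivity.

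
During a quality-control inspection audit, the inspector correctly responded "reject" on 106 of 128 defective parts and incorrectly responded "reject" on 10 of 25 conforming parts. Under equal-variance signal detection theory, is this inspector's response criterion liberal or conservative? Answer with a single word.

liberal

z(H) = 0.947, z(FA) = -0.253
c = −½·(z(H) + z(FA)) = -0.347
c < 0 → liberal criterion (biased toward responding “yes”).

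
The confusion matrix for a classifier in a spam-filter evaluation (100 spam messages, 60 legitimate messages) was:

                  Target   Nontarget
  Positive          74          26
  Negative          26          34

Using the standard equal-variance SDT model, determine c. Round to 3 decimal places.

H = 74/100 = 0.7400
FA = 26/60 = 0.4333
z(0.7400) = 0.6433, z(0.4333) = -0.1680
c = −½·[z(H) + z(FA)] = −0.5 × (0.6433 + (-0.1680)) = -0.23765
c < 0: the classifier has a liberal response bias.

c = -0.238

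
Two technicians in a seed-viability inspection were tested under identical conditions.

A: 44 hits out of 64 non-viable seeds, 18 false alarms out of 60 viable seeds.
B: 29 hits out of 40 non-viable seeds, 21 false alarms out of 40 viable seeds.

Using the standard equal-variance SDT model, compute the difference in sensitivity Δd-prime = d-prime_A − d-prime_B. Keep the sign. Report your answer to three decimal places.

Δd-prime = 0.478

A: z(0.6875) = 0.4888, z(0.3000) = -0.5244, d' = 1.0132
B: z(0.7250) = 0.5978, z(0.5250) = 0.0627, d' = 0.5351
Δd' = d'_A − d'_B = 1.0132 − 0.5351 = 0.4781
A has the higher sensitivity.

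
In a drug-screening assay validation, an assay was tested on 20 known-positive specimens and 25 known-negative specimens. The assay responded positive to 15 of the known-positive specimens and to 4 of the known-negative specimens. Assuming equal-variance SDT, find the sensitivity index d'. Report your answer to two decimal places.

d' = 1.67

H = 15/20 = 0.7500
FA = 4/25 = 0.1600
Φ⁻¹(H) = Φ⁻¹(0.7500) = 0.6745
Φ⁻¹(FA) = Φ⁻¹(0.1600) = -0.9945
d' = z(H) − z(FA) = 0.6745 − (-0.9945) = 1.6690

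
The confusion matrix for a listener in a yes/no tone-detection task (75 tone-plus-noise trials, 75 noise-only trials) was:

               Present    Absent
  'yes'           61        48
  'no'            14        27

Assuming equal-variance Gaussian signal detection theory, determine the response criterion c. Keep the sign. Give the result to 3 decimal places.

c = -0.624

H = 61/75 = 0.8133
FA = 48/75 = 0.6400
Φ⁻¹(H) = Φ⁻¹(0.8133) = 0.8901
Φ⁻¹(FA) = Φ⁻¹(0.6400) = 0.3585
c = −½·[z(H) + z(FA)] = −0.5 × (0.8901 + 0.3585) = -0.6243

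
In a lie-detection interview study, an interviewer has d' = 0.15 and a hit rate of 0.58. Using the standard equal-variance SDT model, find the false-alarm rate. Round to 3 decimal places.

false-alarm rate = 0.521

z(hit rate) = z(0.58) = 0.2019
z(FA) = z(H) − d' = 0.2019 − 0.15 = 0.0519
false-alarm rate = Φ(0.0519) = 0.5207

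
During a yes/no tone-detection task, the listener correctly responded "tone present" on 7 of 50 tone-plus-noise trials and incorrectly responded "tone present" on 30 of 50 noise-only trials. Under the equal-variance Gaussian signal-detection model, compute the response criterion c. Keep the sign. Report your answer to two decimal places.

c = 0.41

H = 7/50 = 0.1400
FA = 30/50 = 0.6000
Φ⁻¹(H) = Φ⁻¹(0.1400) = -1.0803
Φ⁻¹(FA) = Φ⁻¹(0.6000) = 0.2533
c = −½·[z(H) + z(FA)] = −0.5 × (-1.0803 + 0.2533) = 0.4135
c > 0: the listener has a conservative response bias.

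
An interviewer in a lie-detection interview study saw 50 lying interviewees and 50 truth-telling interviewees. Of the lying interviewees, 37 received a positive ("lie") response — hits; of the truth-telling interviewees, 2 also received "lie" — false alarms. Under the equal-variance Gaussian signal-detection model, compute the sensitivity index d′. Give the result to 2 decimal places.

d′ = 2.39

H = 37/50 = 0.7400
FA = 2/50 = 0.0400
Φ⁻¹(0.7400) = 0.643, Φ⁻¹(0.0400) = -1.751
d' = z(H) − z(FA) = 0.643 − (-1.751) = 2.394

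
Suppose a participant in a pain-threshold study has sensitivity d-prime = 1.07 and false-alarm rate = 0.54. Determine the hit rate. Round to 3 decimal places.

z(false-alarm rate) = z(0.54) = 0.1004
z(H) = z(FA) + d' = 0.1004 + 1.07 = 1.1704
hit rate = Φ(1.1704) = 0.8791

hit rate = 0.879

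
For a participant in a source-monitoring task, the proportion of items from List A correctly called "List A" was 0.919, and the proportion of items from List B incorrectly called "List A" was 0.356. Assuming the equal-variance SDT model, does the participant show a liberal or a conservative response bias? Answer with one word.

z(H) = 1.398, z(FA) = -0.369
c = −½·(z(H) + z(FA)) = -0.5145
c < 0 → liberal criterion (biased toward responding “yes”).

liberal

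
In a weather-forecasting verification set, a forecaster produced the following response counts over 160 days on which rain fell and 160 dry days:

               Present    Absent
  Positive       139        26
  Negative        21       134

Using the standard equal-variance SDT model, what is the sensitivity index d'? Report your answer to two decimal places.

d' = 2.10

H = 139/160 = 0.8688
FA = 26/160 = 0.1625
z(H) = z(0.8688) = 1.1207
z(FA) = z(0.1625) = -0.9842
d' = z(H) − z(FA) = 1.1207 − (-0.9842) = 2.1049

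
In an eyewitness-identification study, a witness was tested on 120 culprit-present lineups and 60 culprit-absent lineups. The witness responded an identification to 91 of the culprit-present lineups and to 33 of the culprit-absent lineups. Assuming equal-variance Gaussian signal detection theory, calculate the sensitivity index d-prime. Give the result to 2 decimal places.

d-prime = 0.58

H = 91/120 = 0.7583
FA = 33/60 = 0.5500
Φ⁻¹(H) = 0.701
Φ⁻¹(FA) = 0.126
d' = z(H) − z(FA) = 0.701 − 0.126 = 0.575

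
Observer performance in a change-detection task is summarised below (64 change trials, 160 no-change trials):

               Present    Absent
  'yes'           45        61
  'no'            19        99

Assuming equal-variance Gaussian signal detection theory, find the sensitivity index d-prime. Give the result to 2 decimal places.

H = 45/64 = 0.7031
FA = 61/160 = 0.3812
z(H) = 0.5333
z(FA) = -0.3023
d' = z(H) − z(FA) = 0.5333 − (-0.3023) = 0.8356

d-prime = 0.84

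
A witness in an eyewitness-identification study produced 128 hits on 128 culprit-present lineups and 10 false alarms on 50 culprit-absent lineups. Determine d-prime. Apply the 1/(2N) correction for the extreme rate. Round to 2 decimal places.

The hit rate is 128/128 = 1, so apply the 1/(2N) correction: H → 1 − 1/(2·128) = 0.99609.
z(H) = z(0.99609) = 2.660
z(FA) = z(0.20000) = -0.842
d' = 2.660 − (-0.842) = 3.502

d-prime = 3.50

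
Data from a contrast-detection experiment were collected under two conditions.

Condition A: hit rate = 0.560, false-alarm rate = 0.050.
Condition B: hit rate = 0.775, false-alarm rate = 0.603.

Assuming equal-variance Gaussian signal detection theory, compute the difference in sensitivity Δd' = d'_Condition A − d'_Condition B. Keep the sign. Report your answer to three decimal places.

Δd' = 1.302

Condition A: z(0.560) = 0.1510, z(0.050) = -1.6449, d' = 1.7959
Condition B: z(0.775) = 0.7554, z(0.603) = 0.2611, d' = 0.4943
Δd' = d'_Condition A − d'_Condition B = 1.7959 − 0.4943 = 1.3016
Condition A has the higher sensitivity.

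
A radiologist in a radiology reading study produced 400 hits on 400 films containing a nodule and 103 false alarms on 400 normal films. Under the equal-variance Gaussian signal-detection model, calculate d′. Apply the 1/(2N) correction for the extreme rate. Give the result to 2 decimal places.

d′ = 3.67

The hit rate is 400/400 = 1, so apply the 1/(2N) correction: H → 1 − 1/(2·400) = 0.99875.
z(H) = z(0.99875) = 3.023
z(FA) = z(0.25750) = -0.651
d' = 3.023 − (-0.651) = 3.674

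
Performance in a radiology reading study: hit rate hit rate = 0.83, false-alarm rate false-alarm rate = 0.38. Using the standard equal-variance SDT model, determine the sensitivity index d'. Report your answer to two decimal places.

Φ⁻¹(H) = 0.954
Φ⁻¹(FA) = -0.305
d' = z(H) − z(FA) = 0.954 − (-0.305) = 1.259

d' = 1.26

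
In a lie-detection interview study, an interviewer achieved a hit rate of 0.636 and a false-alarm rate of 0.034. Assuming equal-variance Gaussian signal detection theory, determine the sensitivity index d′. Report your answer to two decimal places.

Φ⁻¹(H) = Φ⁻¹(0.636) = 0.348
Φ⁻¹(FA) = Φ⁻¹(0.034) = -1.825
d' = z(H) − z(FA) = 0.348 − (-1.825) = 2.173

d′ = 2.17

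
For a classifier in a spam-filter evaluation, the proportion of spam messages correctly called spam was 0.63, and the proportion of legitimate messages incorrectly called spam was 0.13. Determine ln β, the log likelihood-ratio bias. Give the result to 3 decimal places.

z(H) = 0.3319
z(FA) = -1.1264
ln β = −½·[z(H)² − z(FA)²] = −0.5 × (0.1102 − 1.2688) = 0.5793

ln β = 0.579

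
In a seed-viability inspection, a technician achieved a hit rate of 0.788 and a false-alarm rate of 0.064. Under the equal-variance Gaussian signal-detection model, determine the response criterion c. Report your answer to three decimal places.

Φ⁻¹(0.788) = 0.7995, Φ⁻¹(0.064) = -1.5220
c = −½·[z(H) + z(FA)] = −0.5 × (0.7995 + (-1.5220)) = 0.36125

c = 0.361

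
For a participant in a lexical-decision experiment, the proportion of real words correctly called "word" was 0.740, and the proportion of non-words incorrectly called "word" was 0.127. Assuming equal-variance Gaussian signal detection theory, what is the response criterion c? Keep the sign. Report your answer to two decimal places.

c = 0.25

z(H) = 0.6433
z(FA) = -1.1407
c = −½·[z(H) + z(FA)] = −0.5 × (0.6433 + (-1.1407)) = 0.2487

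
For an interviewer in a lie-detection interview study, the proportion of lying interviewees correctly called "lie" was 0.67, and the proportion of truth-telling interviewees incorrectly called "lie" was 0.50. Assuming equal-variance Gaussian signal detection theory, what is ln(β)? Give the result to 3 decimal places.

ln β = -0.097

Φ⁻¹(H) = 0.4399
Φ⁻¹(FA) = 0.0000
ln β = −½·[z(H)² − z(FA)²] = −0.5 × (0.1935 − 0.0000) = -0.09675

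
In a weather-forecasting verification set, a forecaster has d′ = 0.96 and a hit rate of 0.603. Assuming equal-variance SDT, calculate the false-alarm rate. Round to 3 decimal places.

z(hit rate) = z(0.603) = 0.2611
z(FA) = z(H) − d' = 0.2611 − 0.96 = -0.6989
false-alarm rate = Φ(-0.6989) = 0.2423

false-alarm rate = 0.242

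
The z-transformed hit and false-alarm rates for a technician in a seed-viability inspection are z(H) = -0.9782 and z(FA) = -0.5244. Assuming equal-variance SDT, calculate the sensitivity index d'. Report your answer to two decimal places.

d' = -0.45

d' = z(H) − z(FA) = -0.9782 − (-0.5244) = -0.4538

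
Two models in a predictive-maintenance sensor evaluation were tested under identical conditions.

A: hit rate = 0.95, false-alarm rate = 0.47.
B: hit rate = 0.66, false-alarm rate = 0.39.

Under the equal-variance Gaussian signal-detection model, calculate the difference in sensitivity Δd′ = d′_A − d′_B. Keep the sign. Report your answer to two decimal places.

A: z(0.95) = 1.645, z(0.47) = -0.075, d' = 1.720
B: z(0.66) = 0.412, z(0.39) = -0.279, d' = 0.691
Δd' = d'_A − d'_B = 1.720 − 0.691 = 1.029
A has the higher sensitivity.

Δd′ = 1.03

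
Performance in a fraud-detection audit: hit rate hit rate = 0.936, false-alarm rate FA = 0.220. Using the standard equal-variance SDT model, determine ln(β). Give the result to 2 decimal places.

ln β = -0.86

z(0.936) = 1.522, z(0.220) = -0.772
ln β = −½·[z(H)² − z(FA)²] = −0.5 × (2.316 − 0.596) = -0.860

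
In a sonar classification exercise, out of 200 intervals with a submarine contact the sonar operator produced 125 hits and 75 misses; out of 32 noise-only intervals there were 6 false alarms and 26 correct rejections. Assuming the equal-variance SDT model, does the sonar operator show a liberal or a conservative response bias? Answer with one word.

conservative

z(H) = 0.319, z(FA) = -0.887
c = −½·(z(H) + z(FA)) = 0.284
c > 0 → conservative criterion (biased toward responding “no”).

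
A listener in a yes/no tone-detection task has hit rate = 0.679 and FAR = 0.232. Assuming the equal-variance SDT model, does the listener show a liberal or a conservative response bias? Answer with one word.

z(H) = 0.465, z(FA) = -0.732
c = −½·(z(H) + z(FA)) = 0.1335
c > 0 → conservative criterion (biased toward responding “no”).

conservative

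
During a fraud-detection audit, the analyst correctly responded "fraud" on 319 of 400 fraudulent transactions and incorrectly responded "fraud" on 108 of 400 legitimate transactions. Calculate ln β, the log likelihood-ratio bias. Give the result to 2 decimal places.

H = 319/400 = 0.7975
FA = 108/400 = 0.2700
Φ⁻¹(H) = Φ⁻¹(0.7975) = 0.833
Φ⁻¹(FA) = Φ⁻¹(0.2700) = -0.613
ln β = −½·[z(H)² − z(FA)²] = −0.5 × (0.694 − 0.376) = -0.159

ln β = -0.16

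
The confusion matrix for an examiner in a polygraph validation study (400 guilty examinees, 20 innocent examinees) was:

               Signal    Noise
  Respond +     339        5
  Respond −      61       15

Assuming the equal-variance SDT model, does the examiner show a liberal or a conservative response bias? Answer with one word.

z(H) = 1.026, z(FA) = -0.674
c = −½·(z(H) + z(FA)) = -0.176
c < 0 → liberal criterion (biased toward responding “yes”).

liberal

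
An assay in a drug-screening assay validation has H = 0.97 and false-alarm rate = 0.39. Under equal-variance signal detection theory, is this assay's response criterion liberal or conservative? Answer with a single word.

liberal

z(H) = 1.881, z(FA) = -0.279
c = −½·(z(H) + z(FA)) = -0.801
c < 0 → liberal criterion (biased toward responding “yes”).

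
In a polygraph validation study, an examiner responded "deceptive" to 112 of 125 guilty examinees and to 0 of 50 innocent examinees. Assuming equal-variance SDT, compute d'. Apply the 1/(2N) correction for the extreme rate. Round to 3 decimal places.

d' = 3.585

The false-alarm rate is 0/50 = 0, so apply the 1/(2N) correction: FA → 1/(2·50) = 0.01000.
z(H) = z(0.89600) = 1.2591
z(FA) = z(0.01000) = -2.3263
d' = 1.2591 − (-2.3263) = 3.5854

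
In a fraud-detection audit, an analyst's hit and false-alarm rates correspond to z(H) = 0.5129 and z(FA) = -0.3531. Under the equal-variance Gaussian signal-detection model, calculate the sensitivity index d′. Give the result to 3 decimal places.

d' = z(H) − z(FA) = 0.5129 − (-0.3531) = 0.8660

d′ = 0.866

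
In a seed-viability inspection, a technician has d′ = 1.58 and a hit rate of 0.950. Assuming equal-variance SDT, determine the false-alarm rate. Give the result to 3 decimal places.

false-alarm rate = 0.526

z(hit rate) = z(0.950) = 1.6449
z(FA) = z(H) − d' = 1.6449 − 1.58 = 0.0649
false-alarm rate = Φ(0.0649) = 0.5259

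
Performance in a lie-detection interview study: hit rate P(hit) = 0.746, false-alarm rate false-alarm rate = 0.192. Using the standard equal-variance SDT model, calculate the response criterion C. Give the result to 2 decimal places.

z(H) = z(0.746) = 0.662
z(FA) = z(0.192) = -0.871
c = −½·[z(H) + z(FA)] = −0.5 × (0.662 + (-0.871)) = 0.1045
c > 0: the interviewer has a conservative response bias.

C = 0.10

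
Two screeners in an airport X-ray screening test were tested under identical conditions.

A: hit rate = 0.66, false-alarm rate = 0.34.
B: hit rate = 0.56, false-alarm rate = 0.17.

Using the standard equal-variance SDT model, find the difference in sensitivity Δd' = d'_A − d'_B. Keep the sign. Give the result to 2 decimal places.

Δd' = -0.28

A: z(0.66) = 0.412, z(0.34) = -0.412, d' = 0.824
B: z(0.56) = 0.151, z(0.17) = -0.954, d' = 1.105
Δd' = d'_A − d'_B = 0.824 − 1.105 = -0.281
B has the higher sensitivity.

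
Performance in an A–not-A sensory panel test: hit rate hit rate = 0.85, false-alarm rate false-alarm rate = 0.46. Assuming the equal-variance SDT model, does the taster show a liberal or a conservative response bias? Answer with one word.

z(H) = 1.036, z(FA) = -0.100
c = −½·(z(H) + z(FA)) = -0.468
c < 0 → liberal criterion (biased toward responding “yes”).

liberal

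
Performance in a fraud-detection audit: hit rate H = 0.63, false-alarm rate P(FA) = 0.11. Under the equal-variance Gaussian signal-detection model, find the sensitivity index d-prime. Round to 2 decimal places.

z(H) = 0.332
z(FA) = -1.227
d' = z(H) − z(FA) = 0.332 − (-1.227) = 1.559

d-prime = 1.56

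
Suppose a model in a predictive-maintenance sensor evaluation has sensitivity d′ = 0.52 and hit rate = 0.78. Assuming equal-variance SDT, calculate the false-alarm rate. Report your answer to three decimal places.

z(hit rate) = z(0.78) = 0.7722
z(FA) = z(H) − d' = 0.7722 − 0.52 = 0.2522
false-alarm rate = Φ(0.2522) = 0.5996

false-alarm rate = 0.600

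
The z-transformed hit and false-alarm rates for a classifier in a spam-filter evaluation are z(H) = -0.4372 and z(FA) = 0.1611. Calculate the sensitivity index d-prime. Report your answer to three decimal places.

d' = z(H) − z(FA) = -0.4372 − 0.1611 = -0.5983

d-prime = -0.598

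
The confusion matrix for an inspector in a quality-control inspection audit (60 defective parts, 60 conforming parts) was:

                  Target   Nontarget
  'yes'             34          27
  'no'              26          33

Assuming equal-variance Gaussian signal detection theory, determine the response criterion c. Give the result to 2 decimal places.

H = 34/60 = 0.5667
FA = 27/60 = 0.4500
z(H) = 0.168
z(FA) = -0.126
c = −½·[z(H) + z(FA)] = −0.5 × (0.168 + (-0.126)) = -0.021

c = -0.02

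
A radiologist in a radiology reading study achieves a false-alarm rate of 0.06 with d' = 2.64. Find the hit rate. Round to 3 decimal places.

hit rate = 0.861

z(false-alarm rate) = z(0.06) = -1.5548
z(H) = z(FA) + d' = -1.5548 + 2.64 = 1.0852
hit rate = Φ(1.0852) = 0.8611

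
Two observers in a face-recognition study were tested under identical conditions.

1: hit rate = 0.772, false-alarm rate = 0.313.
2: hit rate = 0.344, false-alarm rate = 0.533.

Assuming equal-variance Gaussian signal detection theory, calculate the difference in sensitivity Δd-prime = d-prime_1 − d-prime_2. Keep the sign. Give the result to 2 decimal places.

Δd-prime = 1.72

1: z(0.772) = 0.745, z(0.313) = -0.487, d' = 1.232
2: z(0.344) = -0.402, z(0.533) = 0.083, d' = -0.485
Δd' = d'_1 − d'_2 = 1.232 − (-0.485) = 1.717
1 has the higher sensitivity.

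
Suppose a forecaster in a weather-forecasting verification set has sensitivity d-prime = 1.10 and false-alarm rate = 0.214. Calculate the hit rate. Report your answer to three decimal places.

hit rate = 0.621

z(false-alarm rate) = z(0.214) = -0.7926
z(H) = z(FA) + d' = -0.7926 + 1.10 = 0.3074
hit rate = Φ(0.3074) = 0.6207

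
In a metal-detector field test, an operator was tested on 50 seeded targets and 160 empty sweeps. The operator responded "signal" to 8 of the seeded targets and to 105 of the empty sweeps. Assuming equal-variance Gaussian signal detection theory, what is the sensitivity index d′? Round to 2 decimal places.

d′ = -1.40

H = 8/50 = 0.1600
FA = 105/160 = 0.6562
z(H) = z(0.1600) = -0.9945
z(FA) = z(0.6562) = 0.4021
d' = z(H) − z(FA) = -0.9945 − 0.4021 = -1.3966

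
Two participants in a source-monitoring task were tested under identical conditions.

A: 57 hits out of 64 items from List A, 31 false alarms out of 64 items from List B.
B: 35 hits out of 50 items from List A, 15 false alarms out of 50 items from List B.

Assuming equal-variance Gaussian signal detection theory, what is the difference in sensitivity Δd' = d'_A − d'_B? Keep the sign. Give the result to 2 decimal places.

Δd' = 0.22

A: z(0.8906) = 1.230, z(0.4844) = -0.039, d' = 1.269
B: z(0.7000) = 0.524, z(0.3000) = -0.524, d' = 1.048
Δd' = d'_A − d'_B = 1.269 − 1.048 = 0.221
A has the higher sensitivity.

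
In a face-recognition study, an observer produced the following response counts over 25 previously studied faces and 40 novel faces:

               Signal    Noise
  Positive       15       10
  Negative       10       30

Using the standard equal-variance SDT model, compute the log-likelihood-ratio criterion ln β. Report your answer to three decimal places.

ln β = 0.195

H = 15/25 = 0.6000
FA = 10/40 = 0.2500
Φ⁻¹(H) = 0.2533
Φ⁻¹(FA) = -0.6745
ln β = −½·[z(H)² − z(FA)²] = −0.5 × (0.0642 − 0.4550) = 0.1954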